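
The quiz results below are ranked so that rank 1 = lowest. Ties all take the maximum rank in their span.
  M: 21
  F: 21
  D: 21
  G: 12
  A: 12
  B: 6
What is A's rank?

3

Sorted (ascending): 6, 12, 12, 21, 21, 21
The 2 values of 12 occupy positions 2–3 → each gets rank 3.
The 3 values of 21 occupy positions 4–6 → each gets rank 6.
A has value 12 → rank 3.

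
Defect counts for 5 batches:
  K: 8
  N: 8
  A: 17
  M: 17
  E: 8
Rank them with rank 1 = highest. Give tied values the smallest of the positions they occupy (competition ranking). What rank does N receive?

3

Sorted (descending): 17, 17, 8, 8, 8
The 2 values of 17 occupy positions 1–2 → each gets rank 1.
The 3 values of 8 occupy positions 3–5 → each gets rank 3.
N has value 8 → rank 3.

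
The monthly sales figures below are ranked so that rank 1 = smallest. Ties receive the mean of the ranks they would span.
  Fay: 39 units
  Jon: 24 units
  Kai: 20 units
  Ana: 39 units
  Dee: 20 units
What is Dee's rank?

1.5

Sorted (ascending): 20, 20, 24, 39, 39
The 2 values of 20 occupy positions 1–2 → average rank (1+2)/2 = 1.5.
The 2 values of 39 occupy positions 4–5 → average rank (4+5)/2 = 4.5.
Dee has value 20 units → rank 1.5.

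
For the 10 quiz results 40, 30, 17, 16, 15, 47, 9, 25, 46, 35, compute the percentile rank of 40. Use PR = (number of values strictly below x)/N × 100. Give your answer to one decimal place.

70.0

N = 10.
Strictly below 40: 7. Equal to 40: 1.
PR = 7/10 × 100 = 70.0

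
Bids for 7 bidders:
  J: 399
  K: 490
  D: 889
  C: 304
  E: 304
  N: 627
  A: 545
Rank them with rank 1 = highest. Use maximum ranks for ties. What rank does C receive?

7

Sorted (descending): 889, 627, 545, 490, 399, 304, 304
The 2 values of 304 occupy positions 6–7 → each gets rank 7.
C has value 304 → rank 7.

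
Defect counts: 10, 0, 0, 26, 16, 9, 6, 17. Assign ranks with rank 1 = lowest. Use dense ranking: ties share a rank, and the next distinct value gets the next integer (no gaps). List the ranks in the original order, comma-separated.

Sorted (ascending): 0, 0, 6, 9, 10, 16, 17, 26
The 2 values of 0 share dense rank 1.
Remaining distinct values take the next consecutive integers.

4, 1, 1, 7, 5, 3, 2, 6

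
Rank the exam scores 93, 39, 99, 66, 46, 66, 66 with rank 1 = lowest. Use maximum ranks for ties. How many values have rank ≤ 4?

Sorted (ascending): 39, 46, 66, 66, 66, 93, 99
The 3 values of 66 occupy positions 3–5 → each gets rank 5.
Ranks ≤ 4: {1, 2} → 2 values.

2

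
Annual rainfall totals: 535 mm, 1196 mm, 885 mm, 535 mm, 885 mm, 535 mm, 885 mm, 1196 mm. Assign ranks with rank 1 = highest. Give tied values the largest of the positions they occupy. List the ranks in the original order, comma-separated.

Sorted (descending): 1196, 1196, 885, 885, 885, 535, 535, 535
The 2 values of 1196 occupy positions 1–2 → each gets rank 2.
The 3 values of 885 occupy positions 3–5 → each gets rank 5.
The 3 values of 535 occupy positions 6–8 → each gets rank 8.

8, 2, 5, 8, 5, 8, 5, 2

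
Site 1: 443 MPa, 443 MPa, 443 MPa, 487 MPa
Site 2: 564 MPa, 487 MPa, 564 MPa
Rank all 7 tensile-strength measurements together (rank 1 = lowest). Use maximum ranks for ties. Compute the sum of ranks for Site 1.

14

Sorted (ascending): 443, 443, 443, 487, 487, 564, 564
The 3 values of 443 occupy positions 1–3 → each gets rank 3.
The 2 values of 487 occupy positions 4–5 → each gets rank 5.
The 2 values of 564 occupy positions 6–7 → each gets rank 7.
Site 1 values → pooled ranks: 443→3, 443→3, 443→3, 487→5
Rank sum = 3 + 3 + 3 + 5 = 14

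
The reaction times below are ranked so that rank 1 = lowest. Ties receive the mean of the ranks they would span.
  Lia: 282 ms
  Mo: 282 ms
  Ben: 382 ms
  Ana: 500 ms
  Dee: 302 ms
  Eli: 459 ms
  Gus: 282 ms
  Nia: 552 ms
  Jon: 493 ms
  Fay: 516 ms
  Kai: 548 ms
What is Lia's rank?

Sorted (ascending): 282, 282, 282, 302, 382, 459, 493, 500, 516, 548, 552
The 3 values of 282 occupy positions 1–3 → average rank 2.
Lia has value 282 ms → rank 2.

2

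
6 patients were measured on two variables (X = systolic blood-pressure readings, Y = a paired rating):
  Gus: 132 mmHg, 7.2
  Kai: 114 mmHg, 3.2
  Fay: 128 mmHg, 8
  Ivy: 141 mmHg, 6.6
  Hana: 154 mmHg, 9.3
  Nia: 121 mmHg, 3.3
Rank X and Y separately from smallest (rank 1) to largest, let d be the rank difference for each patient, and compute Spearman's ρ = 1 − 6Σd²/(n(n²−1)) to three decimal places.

Ranks of variable 1: 4, 1, 3, 5, 6, 2
Ranks of variable 2: 4, 1, 5, 3, 6, 2
d = r₁ − r₂: 0, 0, -2, 2, 0, 0
d²: 0, 0, 4, 4, 0, 0; Σd² = 8
ρ = 1 − 6·8/(6·35) = 1 − 48/210 = 0.771

0.771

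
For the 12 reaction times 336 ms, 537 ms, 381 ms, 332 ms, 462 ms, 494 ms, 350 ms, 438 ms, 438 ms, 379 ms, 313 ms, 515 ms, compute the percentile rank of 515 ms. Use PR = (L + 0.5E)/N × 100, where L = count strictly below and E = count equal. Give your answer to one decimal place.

N = 12.
Strictly below 515: 10. Equal to 515: 1.
PR = (10 + 0.5·1)/12 × 100 = 87.5

87.5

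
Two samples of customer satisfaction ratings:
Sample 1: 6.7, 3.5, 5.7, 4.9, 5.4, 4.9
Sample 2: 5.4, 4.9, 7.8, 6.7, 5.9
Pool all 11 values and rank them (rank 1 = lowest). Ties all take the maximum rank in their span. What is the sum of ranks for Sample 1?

32

Sorted (ascending): 3.5, 4.9, 4.9, 4.9, 5.4, 5.4, 5.7, 5.9, 6.7, 6.7, 7.8
The 3 values of 4.9 occupy positions 2–4 → each gets rank 4.
The 2 values of 5.4 occupy positions 5–6 → each gets rank 6.
The 2 values of 6.7 occupy positions 9–10 → each gets rank 10.
Sample 1 values → pooled ranks: 6.7→10, 3.5→1, 5.7→7, 4.9→4, 5.4→6, 4.9→4
Rank sum = 10 + 1 + 7 + 4 + 6 + 4 = 32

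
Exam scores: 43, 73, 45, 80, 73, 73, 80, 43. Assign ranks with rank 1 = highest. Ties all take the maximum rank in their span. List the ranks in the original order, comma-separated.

8, 5, 6, 2, 5, 5, 2, 8

Sorted (descending): 80, 80, 73, 73, 73, 45, 43, 43
The 2 values of 80 occupy positions 1–2 → each gets rank 2.
The 3 values of 73 occupy positions 3–5 → each gets rank 5.
The 2 values of 43 occupy positions 7–8 → each gets rank 8.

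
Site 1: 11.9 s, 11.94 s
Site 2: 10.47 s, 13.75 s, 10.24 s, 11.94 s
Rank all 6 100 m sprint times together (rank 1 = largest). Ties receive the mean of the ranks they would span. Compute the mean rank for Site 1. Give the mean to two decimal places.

Sorted (descending): 13.75, 11.94, 11.94, 11.9, 10.47, 10.24
The 2 values of 11.94 occupy positions 2–3 → average rank (2+3)/2 = 2.5.
Site 1 values → pooled ranks: 11.9→4, 11.94→2.5
Mean rank = (4 + 2.5) / 2 = 3.25

3.25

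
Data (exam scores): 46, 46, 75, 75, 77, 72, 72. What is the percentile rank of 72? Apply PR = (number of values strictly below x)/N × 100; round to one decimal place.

N = 7.
Strictly below 72: 2. Equal to 72: 2.
PR = 2/7 × 100 = 28.6

28.6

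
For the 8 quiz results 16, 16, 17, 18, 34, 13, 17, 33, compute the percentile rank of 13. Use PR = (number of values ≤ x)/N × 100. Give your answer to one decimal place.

12.5

N = 8.
Strictly below 13: 0. Equal to 13: 1.
PR = 1/8 × 100 = 12.5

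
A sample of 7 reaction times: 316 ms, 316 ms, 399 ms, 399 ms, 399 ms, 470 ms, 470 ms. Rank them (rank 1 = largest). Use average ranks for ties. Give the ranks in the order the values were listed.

Sorted (descending): 470, 470, 399, 399, 399, 316, 316
The 2 values of 470 occupy positions 1–2 → average rank (1+2)/2 = 1.5.
The 3 values of 399 occupy positions 3–5 → average rank 4.
The 2 values of 316 occupy positions 6–7 → average rank (6+7)/2 = 6.5.

6.5, 6.5, 4, 4, 4, 1.5, 1.5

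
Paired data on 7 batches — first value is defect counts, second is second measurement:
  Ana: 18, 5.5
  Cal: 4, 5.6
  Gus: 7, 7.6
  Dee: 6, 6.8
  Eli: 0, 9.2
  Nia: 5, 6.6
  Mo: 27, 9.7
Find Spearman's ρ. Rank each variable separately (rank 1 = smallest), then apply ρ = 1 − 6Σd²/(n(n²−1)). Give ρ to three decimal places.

Ranks of variable 1: 6, 2, 5, 4, 1, 3, 7
Ranks of variable 2: 1, 2, 5, 4, 6, 3, 7
d = r₁ − r₂: 5, 0, 0, 0, -5, 0, 0
d²: 25, 0, 0, 0, 25, 0, 0; Σd² = 50
ρ = 1 − 6·50/(7·48) = 1 − 300/336 = 0.107

0.107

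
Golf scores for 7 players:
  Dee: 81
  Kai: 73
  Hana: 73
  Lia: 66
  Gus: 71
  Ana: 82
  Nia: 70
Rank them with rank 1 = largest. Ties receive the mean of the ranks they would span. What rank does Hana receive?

Sorted (descending): 82, 81, 73, 73, 71, 70, 66
The 2 values of 73 occupy positions 3–4 → average rank (3+4)/2 = 3.5.
Hana has value 73 → rank 3.5.

3.5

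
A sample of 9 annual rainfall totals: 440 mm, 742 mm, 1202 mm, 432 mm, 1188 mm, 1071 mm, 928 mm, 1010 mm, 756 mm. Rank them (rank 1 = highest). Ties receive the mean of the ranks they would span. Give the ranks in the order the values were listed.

Sorted (descending): 1202, 1188, 1071, 1010, 928, 756, 742, 440, 432
No ties — each value takes its position as its rank.

8, 7, 1, 9, 2, 3, 5, 4, 6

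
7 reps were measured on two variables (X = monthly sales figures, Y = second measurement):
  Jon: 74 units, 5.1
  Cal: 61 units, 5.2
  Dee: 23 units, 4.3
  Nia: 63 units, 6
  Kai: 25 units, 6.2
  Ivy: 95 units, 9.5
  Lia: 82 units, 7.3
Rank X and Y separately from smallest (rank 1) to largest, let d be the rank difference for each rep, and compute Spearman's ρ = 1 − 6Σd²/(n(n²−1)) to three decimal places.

0.679

Ranks of variable 1: 5, 3, 1, 4, 2, 7, 6
Ranks of variable 2: 2, 3, 1, 4, 5, 7, 6
d = r₁ − r₂: 3, 0, 0, 0, -3, 0, 0
d²: 9, 0, 0, 0, 9, 0, 0; Σd² = 18
ρ = 1 − 6·18/(7·48) = 1 − 108/336 = 0.679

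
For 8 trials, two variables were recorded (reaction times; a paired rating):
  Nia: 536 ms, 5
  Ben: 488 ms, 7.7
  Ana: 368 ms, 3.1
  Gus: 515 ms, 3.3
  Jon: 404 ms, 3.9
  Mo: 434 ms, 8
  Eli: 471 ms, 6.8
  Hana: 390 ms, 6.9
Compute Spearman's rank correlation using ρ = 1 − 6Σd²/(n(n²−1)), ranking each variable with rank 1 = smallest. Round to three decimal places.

Ranks of variable 1: 8, 6, 1, 7, 3, 4, 5, 2
Ranks of variable 2: 4, 7, 1, 2, 3, 8, 5, 6
d = r₁ − r₂: 4, -1, 0, 5, 0, -4, 0, -4
d²: 16, 1, 0, 25, 0, 16, 0, 16; Σd² = 74
ρ = 1 − 6·74/(8·63) = 1 − 444/504 = 0.119

0.119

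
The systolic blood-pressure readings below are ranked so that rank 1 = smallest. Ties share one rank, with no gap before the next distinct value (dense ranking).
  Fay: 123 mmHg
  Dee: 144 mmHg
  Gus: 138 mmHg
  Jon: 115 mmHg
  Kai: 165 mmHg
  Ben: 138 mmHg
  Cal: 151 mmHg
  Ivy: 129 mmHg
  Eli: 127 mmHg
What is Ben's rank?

Sorted (ascending): 115, 123, 127, 129, 138, 138, 144, 151, 165
The 2 values of 138 share dense rank 5.
Remaining distinct values take the next consecutive integers.
Ben has value 138 mmHg → rank 5.

5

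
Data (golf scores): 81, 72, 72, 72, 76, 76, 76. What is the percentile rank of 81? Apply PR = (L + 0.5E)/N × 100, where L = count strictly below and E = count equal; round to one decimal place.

92.9

N = 7.
Strictly below 81: 6. Equal to 81: 1.
PR = (6 + 0.5·1)/7 × 100 = 92.9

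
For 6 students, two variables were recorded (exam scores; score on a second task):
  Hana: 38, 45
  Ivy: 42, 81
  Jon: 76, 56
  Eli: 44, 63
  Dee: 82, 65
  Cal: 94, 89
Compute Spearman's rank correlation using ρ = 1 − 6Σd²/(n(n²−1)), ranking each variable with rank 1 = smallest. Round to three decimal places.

Ranks of variable 1: 1, 2, 4, 3, 5, 6
Ranks of variable 2: 1, 5, 2, 3, 4, 6
d = r₁ − r₂: 0, -3, 2, 0, 1, 0
d²: 0, 9, 4, 0, 1, 0; Σd² = 14
ρ = 1 − 6·14/(6·35) = 1 − 84/210 = 0.600

0.600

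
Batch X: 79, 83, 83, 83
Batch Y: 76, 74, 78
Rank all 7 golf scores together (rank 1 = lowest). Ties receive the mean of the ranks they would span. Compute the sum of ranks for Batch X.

Sorted (ascending): 74, 76, 78, 79, 83, 83, 83
The 3 values of 83 occupy positions 5–7 → average rank 6.
Batch X values → pooled ranks: 79→4, 83→6, 83→6, 83→6
Rank sum = 4 + 6 + 6 + 6 = 22

22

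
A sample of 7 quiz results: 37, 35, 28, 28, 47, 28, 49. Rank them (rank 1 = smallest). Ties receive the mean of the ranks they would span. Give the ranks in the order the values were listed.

5, 4, 2, 2, 6, 2, 7

Sorted (ascending): 28, 28, 28, 35, 37, 47, 49
The 3 values of 28 occupy positions 1–3 → average rank 2.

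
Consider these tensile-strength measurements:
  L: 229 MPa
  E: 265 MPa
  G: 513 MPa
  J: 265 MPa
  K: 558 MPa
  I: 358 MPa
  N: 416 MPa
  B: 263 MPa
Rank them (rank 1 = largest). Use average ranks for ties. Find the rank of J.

5.5

Sorted (descending): 558, 513, 416, 358, 265, 265, 263, 229
The 2 values of 265 occupy positions 5–6 → average rank (5+6)/2 = 5.5.
J has value 265 MPa → rank 5.5.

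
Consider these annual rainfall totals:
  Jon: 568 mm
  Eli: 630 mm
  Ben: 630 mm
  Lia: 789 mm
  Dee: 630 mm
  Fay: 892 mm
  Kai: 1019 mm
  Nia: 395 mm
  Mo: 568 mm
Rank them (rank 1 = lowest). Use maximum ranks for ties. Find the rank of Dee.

6

Sorted (ascending): 395, 568, 568, 630, 630, 630, 789, 892, 1019
The 2 values of 568 occupy positions 2–3 → each gets rank 3.
The 3 values of 630 occupy positions 4–6 → each gets rank 6.
Dee has value 630 mm → rank 6.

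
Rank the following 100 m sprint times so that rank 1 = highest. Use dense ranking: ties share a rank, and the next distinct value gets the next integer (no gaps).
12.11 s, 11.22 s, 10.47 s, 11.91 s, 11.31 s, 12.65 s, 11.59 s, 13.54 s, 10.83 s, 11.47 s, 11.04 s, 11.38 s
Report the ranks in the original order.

3, 9, 12, 4, 8, 2, 5, 1, 11, 6, 10, 7

Sorted (descending): 13.54, 12.65, 12.11, 11.91, 11.59, 11.47, 11.38, 11.31, 11.22, 11.04, 10.83, 10.47
No ties — each value takes its position as its rank.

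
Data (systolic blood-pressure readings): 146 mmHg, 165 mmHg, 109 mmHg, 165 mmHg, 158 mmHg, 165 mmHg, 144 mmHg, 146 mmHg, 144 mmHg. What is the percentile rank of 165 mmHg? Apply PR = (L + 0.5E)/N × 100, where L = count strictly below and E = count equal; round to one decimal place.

N = 9.
Strictly below 165: 6. Equal to 165: 3.
PR = (6 + 0.5·3)/9 × 100 = 83.3

83.3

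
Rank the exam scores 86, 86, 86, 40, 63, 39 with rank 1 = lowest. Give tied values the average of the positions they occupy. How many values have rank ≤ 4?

3

Sorted (ascending): 39, 40, 63, 86, 86, 86
The 3 values of 86 occupy positions 4–6 → average rank 5.
Ranks ≤ 4: {1, 2, 3} → 3 values.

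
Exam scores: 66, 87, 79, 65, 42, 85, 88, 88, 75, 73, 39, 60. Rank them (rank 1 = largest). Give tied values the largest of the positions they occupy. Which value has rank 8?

66

Sorted (descending): 88, 88, 87, 85, 79, 75, 73, 66, 65, 60, 42, 39
The 2 values of 88 occupy positions 1–2 → each gets rank 2.
Rank 8 → value 66.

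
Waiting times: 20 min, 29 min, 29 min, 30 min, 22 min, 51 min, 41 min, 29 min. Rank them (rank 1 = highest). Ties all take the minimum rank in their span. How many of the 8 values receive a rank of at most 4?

6

Sorted (descending): 51, 41, 30, 29, 29, 29, 22, 20
The 3 values of 29 occupy positions 4–6 → each gets rank 4.
Ranks ≤ 4: {1, 2, 3, 4, 4, 4} → 6 values.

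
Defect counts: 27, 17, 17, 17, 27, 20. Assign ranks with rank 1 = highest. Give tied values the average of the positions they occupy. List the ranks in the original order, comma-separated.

Sorted (descending): 27, 27, 20, 17, 17, 17
The 2 values of 27 occupy positions 1–2 → average rank (1+2)/2 = 1.5.
The 3 values of 17 occupy positions 4–6 → average rank 5.

1.5, 5, 5, 5, 1.5, 3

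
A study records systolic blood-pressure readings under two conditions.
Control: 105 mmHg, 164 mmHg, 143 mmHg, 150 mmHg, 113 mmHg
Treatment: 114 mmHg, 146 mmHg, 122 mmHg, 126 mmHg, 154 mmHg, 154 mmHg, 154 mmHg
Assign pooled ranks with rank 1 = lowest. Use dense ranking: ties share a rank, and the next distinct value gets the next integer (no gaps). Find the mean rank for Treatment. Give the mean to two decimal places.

Sorted (ascending): 105, 113, 114, 122, 126, 143, 146, 150, 154, 154, 154, 164
The 3 values of 154 share dense rank 9.
Remaining distinct values take the next consecutive integers.
Treatment values → pooled ranks: 114→3, 146→7, 122→4, 126→5, 154→9, 154→9, 154→9
Mean rank = (3 + 7 + 4 + 5 + 9 + 9 + 9) / 7 = 6.57

6.57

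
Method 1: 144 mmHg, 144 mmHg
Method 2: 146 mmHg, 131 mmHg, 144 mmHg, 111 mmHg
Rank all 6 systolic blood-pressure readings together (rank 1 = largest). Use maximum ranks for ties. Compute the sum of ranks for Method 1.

Sorted (descending): 146, 144, 144, 144, 131, 111
The 3 values of 144 occupy positions 2–4 → each gets rank 4.
Method 1 values → pooled ranks: 144→4, 144→4
Rank sum = 4 + 4 = 8

8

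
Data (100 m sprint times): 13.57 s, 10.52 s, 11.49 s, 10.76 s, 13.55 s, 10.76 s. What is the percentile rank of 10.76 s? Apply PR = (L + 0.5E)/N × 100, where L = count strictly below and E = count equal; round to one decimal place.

N = 6.
Strictly below 10.76: 1. Equal to 10.76: 2.
PR = (1 + 0.5·2)/6 × 100 = 33.3

33.3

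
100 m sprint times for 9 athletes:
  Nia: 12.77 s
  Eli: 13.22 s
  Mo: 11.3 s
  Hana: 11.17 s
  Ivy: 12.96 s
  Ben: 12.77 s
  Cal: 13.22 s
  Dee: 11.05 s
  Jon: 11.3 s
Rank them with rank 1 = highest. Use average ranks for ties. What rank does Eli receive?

1.5

Sorted (descending): 13.22, 13.22, 12.96, 12.77, 12.77, 11.3, 11.3, 11.17, 11.05
The 2 values of 13.22 occupy positions 1–2 → average rank (1+2)/2 = 1.5.
The 2 values of 12.77 occupy positions 4–5 → average rank (4+5)/2 = 4.5.
The 2 values of 11.3 occupy positions 6–7 → average rank (6+7)/2 = 6.5.
Eli has value 13.22 s → rank 1.5.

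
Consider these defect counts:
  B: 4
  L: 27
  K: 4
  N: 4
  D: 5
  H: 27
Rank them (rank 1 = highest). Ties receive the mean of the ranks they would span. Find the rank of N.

5

Sorted (descending): 27, 27, 5, 4, 4, 4
The 2 values of 27 occupy positions 1–2 → average rank (1+2)/2 = 1.5.
The 3 values of 4 occupy positions 4–6 → average rank 5.
N has value 4 → rank 5.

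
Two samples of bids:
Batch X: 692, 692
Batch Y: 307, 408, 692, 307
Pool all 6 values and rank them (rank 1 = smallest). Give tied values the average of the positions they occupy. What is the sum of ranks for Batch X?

10

Sorted (ascending): 307, 307, 408, 692, 692, 692
The 2 values of 307 occupy positions 1–2 → average rank (1+2)/2 = 1.5.
The 3 values of 692 occupy positions 4–6 → average rank 5.
Batch X values → pooled ranks: 692→5, 692→5
Rank sum = 5 + 5 = 10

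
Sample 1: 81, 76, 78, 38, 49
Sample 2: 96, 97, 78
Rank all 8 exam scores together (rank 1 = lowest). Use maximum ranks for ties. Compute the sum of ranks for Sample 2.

20

Sorted (ascending): 38, 49, 76, 78, 78, 81, 96, 97
The 2 values of 78 occupy positions 4–5 → each gets rank 5.
Sample 2 values → pooled ranks: 96→7, 97→8, 78→5
Rank sum = 7 + 8 + 5 = 20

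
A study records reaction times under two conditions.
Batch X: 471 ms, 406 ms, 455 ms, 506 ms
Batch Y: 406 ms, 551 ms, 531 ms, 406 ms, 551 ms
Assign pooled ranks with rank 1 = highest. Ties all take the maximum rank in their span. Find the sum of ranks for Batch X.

24

Sorted (descending): 551, 551, 531, 506, 471, 455, 406, 406, 406
The 2 values of 551 occupy positions 1–2 → each gets rank 2.
The 3 values of 406 occupy positions 7–9 → each gets rank 9.
Batch X values → pooled ranks: 471→5, 406→9, 455→6, 506→4
Rank sum = 5 + 9 + 6 + 4 = 24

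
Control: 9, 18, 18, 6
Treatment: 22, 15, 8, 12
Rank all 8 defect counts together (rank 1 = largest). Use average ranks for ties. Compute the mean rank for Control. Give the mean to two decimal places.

Sorted (descending): 22, 18, 18, 15, 12, 9, 8, 6
The 2 values of 18 occupy positions 2–3 → average rank (2+3)/2 = 2.5.
Control values → pooled ranks: 9→6, 18→2.5, 18→2.5, 6→8
Mean rank = (6 + 2.5 + 2.5 + 8) / 4 = 4.75

4.75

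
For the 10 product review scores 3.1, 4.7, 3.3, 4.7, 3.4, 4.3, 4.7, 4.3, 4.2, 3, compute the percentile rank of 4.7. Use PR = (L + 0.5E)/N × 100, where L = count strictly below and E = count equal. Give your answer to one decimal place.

N = 10.
Strictly below 4.7: 7. Equal to 4.7: 3.
PR = (7 + 0.5·3)/10 × 100 = 85.0

85.0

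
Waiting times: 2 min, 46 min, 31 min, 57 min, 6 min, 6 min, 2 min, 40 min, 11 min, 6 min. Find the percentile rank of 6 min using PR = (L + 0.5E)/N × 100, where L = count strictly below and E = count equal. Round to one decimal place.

N = 10.
Strictly below 6: 2. Equal to 6: 3.
PR = (2 + 0.5·3)/10 × 100 = 35.0

35.0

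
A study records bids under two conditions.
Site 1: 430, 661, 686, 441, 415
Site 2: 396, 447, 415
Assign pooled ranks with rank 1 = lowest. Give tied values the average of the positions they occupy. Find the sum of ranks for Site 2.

9.5

Sorted (ascending): 396, 415, 415, 430, 441, 447, 661, 686
The 2 values of 415 occupy positions 2–3 → average rank (2+3)/2 = 2.5.
Site 2 values → pooled ranks: 396→1, 447→6, 415→2.5
Rank sum = 1 + 6 + 2.5 = 9.5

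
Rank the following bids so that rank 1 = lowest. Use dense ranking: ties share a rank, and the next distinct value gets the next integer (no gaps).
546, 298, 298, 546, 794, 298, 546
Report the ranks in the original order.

Sorted (ascending): 298, 298, 298, 546, 546, 546, 794
The 3 values of 298 share dense rank 1.
The 3 values of 546 share dense rank 2.
Remaining distinct values take the next consecutive integers.

2, 1, 1, 2, 3, 1, 2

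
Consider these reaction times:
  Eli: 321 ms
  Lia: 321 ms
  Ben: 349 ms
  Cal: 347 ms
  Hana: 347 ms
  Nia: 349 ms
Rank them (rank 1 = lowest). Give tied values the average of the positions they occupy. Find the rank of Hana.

Sorted (ascending): 321, 321, 347, 347, 349, 349
The 2 values of 321 occupy positions 1–2 → average rank (1+2)/2 = 1.5.
The 2 values of 347 occupy positions 3–4 → average rank (3+4)/2 = 3.5.
The 2 values of 349 occupy positions 5–6 → average rank (5+6)/2 = 5.5.
Hana has value 347 ms → rank 3.5.

3.5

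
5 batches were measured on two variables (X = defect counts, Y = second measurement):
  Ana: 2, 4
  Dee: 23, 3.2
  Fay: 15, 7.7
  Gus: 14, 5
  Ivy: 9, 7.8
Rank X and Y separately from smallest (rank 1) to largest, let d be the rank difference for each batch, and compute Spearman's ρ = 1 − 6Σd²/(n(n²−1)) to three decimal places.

Ranks of variable 1: 1, 5, 4, 3, 2
Ranks of variable 2: 2, 1, 4, 3, 5
d = r₁ − r₂: -1, 4, 0, 0, -3
d²: 1, 16, 0, 0, 9; Σd² = 26
ρ = 1 − 6·26/(5·24) = 1 − 156/120 = -0.300

-0.300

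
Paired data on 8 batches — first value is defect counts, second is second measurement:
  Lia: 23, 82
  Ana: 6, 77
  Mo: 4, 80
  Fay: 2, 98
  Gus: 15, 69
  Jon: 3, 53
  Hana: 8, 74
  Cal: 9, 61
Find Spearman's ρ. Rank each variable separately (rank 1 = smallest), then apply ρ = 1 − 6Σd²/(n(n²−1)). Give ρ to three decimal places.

Ranks of variable 1: 8, 4, 3, 1, 7, 2, 5, 6
Ranks of variable 2: 7, 5, 6, 8, 3, 1, 4, 2
d = r₁ − r₂: 1, -1, -3, -7, 4, 1, 1, 4
d²: 1, 1, 9, 49, 16, 1, 1, 16; Σd² = 94
ρ = 1 − 6·94/(8·63) = 1 − 564/504 = -0.119

-0.119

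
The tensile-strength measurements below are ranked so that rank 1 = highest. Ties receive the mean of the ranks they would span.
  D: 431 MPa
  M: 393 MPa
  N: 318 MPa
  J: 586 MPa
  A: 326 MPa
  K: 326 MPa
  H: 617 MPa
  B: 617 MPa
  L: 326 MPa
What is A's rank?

Sorted (descending): 617, 617, 586, 431, 393, 326, 326, 326, 318
The 2 values of 617 occupy positions 1–2 → average rank (1+2)/2 = 1.5.
The 3 values of 326 occupy positions 6–8 → average rank 7.
A has value 326 MPa → rank 7.

7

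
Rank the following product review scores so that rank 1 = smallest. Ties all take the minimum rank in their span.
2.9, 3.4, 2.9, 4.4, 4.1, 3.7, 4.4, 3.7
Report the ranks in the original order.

Sorted (ascending): 2.9, 2.9, 3.4, 3.7, 3.7, 4.1, 4.4, 4.4
The 2 values of 2.9 occupy positions 1–2 → each gets rank 1.
The 2 values of 3.7 occupy positions 4–5 → each gets rank 4.
The 2 values of 4.4 occupy positions 7–8 → each gets rank 7.

1, 3, 1, 7, 6, 4, 7, 4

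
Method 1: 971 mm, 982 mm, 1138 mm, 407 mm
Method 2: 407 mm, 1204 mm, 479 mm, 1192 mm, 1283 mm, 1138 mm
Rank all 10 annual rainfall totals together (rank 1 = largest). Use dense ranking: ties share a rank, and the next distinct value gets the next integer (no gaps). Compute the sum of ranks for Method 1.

23

Sorted (descending): 1283, 1204, 1192, 1138, 1138, 982, 971, 479, 407, 407
The 2 values of 1138 share dense rank 4.
The 2 values of 407 share dense rank 8.
Remaining distinct values take the next consecutive integers.
Method 1 values → pooled ranks: 971→6, 982→5, 1138→4, 407→8
Rank sum = 6 + 5 + 4 + 8 = 23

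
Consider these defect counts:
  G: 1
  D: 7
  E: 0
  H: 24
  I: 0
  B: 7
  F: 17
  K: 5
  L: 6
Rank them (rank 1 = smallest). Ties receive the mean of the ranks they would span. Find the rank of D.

6.5

Sorted (ascending): 0, 0, 1, 5, 6, 7, 7, 17, 24
The 2 values of 0 occupy positions 1–2 → average rank (1+2)/2 = 1.5.
The 2 values of 7 occupy positions 6–7 → average rank (6+7)/2 = 6.5.
D has value 7 → rank 6.5.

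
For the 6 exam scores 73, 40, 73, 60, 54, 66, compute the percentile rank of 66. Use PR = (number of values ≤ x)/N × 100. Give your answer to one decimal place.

N = 6.
Strictly below 66: 3. Equal to 66: 1.
PR = 4/6 × 100 = 66.7

66.7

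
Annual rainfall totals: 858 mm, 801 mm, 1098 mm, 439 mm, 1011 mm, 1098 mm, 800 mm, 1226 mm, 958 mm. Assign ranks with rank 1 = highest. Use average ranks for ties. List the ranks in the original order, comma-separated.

6, 7, 2.5, 9, 4, 2.5, 8, 1, 5

Sorted (descending): 1226, 1098, 1098, 1011, 958, 858, 801, 800, 439
The 2 values of 1098 occupy positions 2–3 → average rank (2+3)/2 = 2.5.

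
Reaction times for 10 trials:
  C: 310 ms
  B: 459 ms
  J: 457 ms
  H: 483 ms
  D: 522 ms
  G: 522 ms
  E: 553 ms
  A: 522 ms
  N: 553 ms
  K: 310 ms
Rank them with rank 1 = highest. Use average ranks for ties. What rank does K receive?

Sorted (descending): 553, 553, 522, 522, 522, 483, 459, 457, 310, 310
The 2 values of 553 occupy positions 1–2 → average rank (1+2)/2 = 1.5.
The 3 values of 522 occupy positions 3–5 → average rank 4.
The 2 values of 310 occupy positions 9–10 → average rank (9+10)/2 = 9.5.
K has value 310 ms → rank 9.5.

9.5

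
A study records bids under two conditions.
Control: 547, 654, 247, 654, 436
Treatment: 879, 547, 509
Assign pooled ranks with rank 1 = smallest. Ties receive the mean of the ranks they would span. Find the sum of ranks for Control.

Sorted (ascending): 247, 436, 509, 547, 547, 654, 654, 879
The 2 values of 547 occupy positions 4–5 → average rank (4+5)/2 = 4.5.
The 2 values of 654 occupy positions 6–7 → average rank (6+7)/2 = 6.5.
Control values → pooled ranks: 547→4.5, 654→6.5, 247→1, 654→6.5, 436→2
Rank sum = 4.5 + 6.5 + 1 + 6.5 + 2 = 20.5

20.5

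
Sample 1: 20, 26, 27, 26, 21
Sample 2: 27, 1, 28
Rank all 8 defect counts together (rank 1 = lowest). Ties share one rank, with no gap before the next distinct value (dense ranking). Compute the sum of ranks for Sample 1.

18

Sorted (ascending): 1, 20, 21, 26, 26, 27, 27, 28
The 2 values of 26 share dense rank 4.
The 2 values of 27 share dense rank 5.
Remaining distinct values take the next consecutive integers.
Sample 1 values → pooled ranks: 20→2, 26→4, 27→5, 26→4, 21→3
Rank sum = 2 + 4 + 5 + 4 + 3 = 18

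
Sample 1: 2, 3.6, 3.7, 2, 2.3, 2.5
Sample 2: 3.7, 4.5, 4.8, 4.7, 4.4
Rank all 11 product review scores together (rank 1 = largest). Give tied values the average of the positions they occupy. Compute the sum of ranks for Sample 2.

15.5

Sorted (descending): 4.8, 4.7, 4.5, 4.4, 3.7, 3.7, 3.6, 2.5, 2.3, 2, 2
The 2 values of 3.7 occupy positions 5–6 → average rank (5+6)/2 = 5.5.
The 2 values of 2 occupy positions 10–11 → average rank (10+11)/2 = 10.5.
Sample 2 values → pooled ranks: 3.7→5.5, 4.5→3, 4.8→1, 4.7→2, 4.4→4
Rank sum = 5.5 + 3 + 1 + 2 + 4 = 15.5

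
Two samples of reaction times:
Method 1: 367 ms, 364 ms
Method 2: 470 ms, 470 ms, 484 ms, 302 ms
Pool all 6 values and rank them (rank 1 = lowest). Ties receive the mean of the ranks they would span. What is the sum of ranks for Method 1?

Sorted (ascending): 302, 364, 367, 470, 470, 484
The 2 values of 470 occupy positions 4–5 → average rank (4+5)/2 = 4.5.
Method 1 values → pooled ranks: 367→3, 364→2
Rank sum = 3 + 2 = 5

5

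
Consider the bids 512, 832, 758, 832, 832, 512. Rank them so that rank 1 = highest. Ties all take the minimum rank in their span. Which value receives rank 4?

758

Sorted (descending): 832, 832, 832, 758, 512, 512
The 3 values of 832 occupy positions 1–3 → each gets rank 1.
The 2 values of 512 occupy positions 5–6 → each gets rank 5.
Rank 4 → value 758.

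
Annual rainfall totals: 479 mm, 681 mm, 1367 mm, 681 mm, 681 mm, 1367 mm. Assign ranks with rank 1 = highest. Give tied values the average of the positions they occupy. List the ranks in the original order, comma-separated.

6, 4, 1.5, 4, 4, 1.5

Sorted (descending): 1367, 1367, 681, 681, 681, 479
The 2 values of 1367 occupy positions 1–2 → average rank (1+2)/2 = 1.5.
The 3 values of 681 occupy positions 3–5 → average rank 4.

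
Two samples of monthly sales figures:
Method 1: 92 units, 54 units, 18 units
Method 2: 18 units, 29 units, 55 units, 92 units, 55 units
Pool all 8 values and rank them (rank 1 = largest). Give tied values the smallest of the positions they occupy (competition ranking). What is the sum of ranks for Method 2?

20

Sorted (descending): 92, 92, 55, 55, 54, 29, 18, 18
The 2 values of 92 occupy positions 1–2 → each gets rank 1.
The 2 values of 55 occupy positions 3–4 → each gets rank 3.
The 2 values of 18 occupy positions 7–8 → each gets rank 7.
Method 2 values → pooled ranks: 18→7, 29→6, 55→3, 92→1, 55→3
Rank sum = 7 + 6 + 3 + 1 + 3 = 20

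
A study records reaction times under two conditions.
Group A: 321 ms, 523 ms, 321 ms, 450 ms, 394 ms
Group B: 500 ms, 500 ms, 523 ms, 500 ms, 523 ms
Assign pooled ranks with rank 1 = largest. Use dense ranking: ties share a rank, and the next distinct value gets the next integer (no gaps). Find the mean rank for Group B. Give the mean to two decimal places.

1.60

Sorted (descending): 523, 523, 523, 500, 500, 500, 450, 394, 321, 321
The 3 values of 523 share dense rank 1.
The 3 values of 500 share dense rank 2.
The 2 values of 321 share dense rank 5.
Remaining distinct values take the next consecutive integers.
Group B values → pooled ranks: 500→2, 500→2, 523→1, 500→2, 523→1
Mean rank = (2 + 2 + 1 + 2 + 1) / 5 = 1.60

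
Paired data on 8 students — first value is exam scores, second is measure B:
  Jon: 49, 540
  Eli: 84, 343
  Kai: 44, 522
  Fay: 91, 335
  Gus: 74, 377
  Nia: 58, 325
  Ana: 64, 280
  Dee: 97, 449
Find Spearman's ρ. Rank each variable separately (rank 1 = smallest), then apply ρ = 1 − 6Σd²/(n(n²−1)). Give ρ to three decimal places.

-0.262

Ranks of variable 1: 2, 6, 1, 7, 5, 3, 4, 8
Ranks of variable 2: 8, 4, 7, 3, 5, 2, 1, 6
d = r₁ − r₂: -6, 2, -6, 4, 0, 1, 3, 2
d²: 36, 4, 36, 16, 0, 1, 9, 4; Σd² = 106
ρ = 1 − 6·106/(8·63) = 1 − 636/504 = -0.262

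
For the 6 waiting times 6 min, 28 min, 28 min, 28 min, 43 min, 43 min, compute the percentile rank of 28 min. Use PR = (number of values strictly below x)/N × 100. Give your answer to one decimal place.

16.7

N = 6.
Strictly below 28: 1. Equal to 28: 3.
PR = 1/6 × 100 = 16.7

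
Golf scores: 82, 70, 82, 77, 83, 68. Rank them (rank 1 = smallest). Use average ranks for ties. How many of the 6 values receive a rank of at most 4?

3

Sorted (ascending): 68, 70, 77, 82, 82, 83
The 2 values of 82 occupy positions 4–5 → average rank (4+5)/2 = 4.5.
Ranks ≤ 4: {1, 2, 3} → 3 values.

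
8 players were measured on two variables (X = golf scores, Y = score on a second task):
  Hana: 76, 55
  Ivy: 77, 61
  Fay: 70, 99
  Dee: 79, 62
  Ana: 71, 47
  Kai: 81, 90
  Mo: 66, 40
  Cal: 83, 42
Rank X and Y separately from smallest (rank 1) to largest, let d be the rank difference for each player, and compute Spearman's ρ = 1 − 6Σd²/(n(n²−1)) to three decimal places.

Ranks of variable 1: 4, 5, 2, 6, 3, 7, 1, 8
Ranks of variable 2: 4, 5, 8, 6, 3, 7, 1, 2
d = r₁ − r₂: 0, 0, -6, 0, 0, 0, 0, 6
d²: 0, 0, 36, 0, 0, 0, 0, 36; Σd² = 72
ρ = 1 − 6·72/(8·63) = 1 − 432/504 = 0.143

0.143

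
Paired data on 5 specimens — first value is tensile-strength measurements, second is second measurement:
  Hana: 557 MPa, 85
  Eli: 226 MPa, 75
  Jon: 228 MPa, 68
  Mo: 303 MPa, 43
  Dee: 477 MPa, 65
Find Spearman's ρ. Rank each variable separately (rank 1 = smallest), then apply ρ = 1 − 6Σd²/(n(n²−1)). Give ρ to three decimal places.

Ranks of variable 1: 5, 1, 2, 3, 4
Ranks of variable 2: 5, 4, 3, 1, 2
d = r₁ − r₂: 0, -3, -1, 2, 2
d²: 0, 9, 1, 4, 4; Σd² = 18
ρ = 1 − 6·18/(5·24) = 1 − 108/120 = 0.100

0.100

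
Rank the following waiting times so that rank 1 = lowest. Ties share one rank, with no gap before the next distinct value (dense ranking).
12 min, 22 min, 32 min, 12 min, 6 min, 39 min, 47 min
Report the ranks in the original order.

2, 3, 4, 2, 1, 5, 6

Sorted (ascending): 6, 12, 12, 22, 32, 39, 47
The 2 values of 12 share dense rank 2.
Remaining distinct values take the next consecutive integers.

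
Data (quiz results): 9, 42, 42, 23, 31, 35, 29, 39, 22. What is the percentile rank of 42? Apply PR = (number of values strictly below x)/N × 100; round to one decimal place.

N = 9.
Strictly below 42: 7. Equal to 42: 2.
PR = 7/9 × 100 = 77.8

77.8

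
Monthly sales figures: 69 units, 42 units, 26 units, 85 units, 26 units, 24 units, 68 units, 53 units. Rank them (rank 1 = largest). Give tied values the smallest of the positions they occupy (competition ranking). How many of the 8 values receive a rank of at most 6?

Sorted (descending): 85, 69, 68, 53, 42, 26, 26, 24
The 2 values of 26 occupy positions 6–7 → each gets rank 6.
Ranks ≤ 6: {1, 2, 3, 4, 5, 6, 6} → 7 values.

7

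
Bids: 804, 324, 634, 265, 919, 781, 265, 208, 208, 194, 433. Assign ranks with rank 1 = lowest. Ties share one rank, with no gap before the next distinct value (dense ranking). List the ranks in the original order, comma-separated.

Sorted (ascending): 194, 208, 208, 265, 265, 324, 433, 634, 781, 804, 919
The 2 values of 208 share dense rank 2.
The 2 values of 265 share dense rank 3.
Remaining distinct values take the next consecutive integers.

8, 4, 6, 3, 9, 7, 3, 2, 2, 1, 5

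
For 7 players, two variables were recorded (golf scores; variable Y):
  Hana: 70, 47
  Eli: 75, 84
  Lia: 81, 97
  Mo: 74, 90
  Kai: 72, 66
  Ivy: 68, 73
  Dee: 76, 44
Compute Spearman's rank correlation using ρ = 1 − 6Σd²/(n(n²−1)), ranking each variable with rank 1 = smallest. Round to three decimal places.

Ranks of variable 1: 2, 5, 7, 4, 3, 1, 6
Ranks of variable 2: 2, 5, 7, 6, 3, 4, 1
d = r₁ − r₂: 0, 0, 0, -2, 0, -3, 5
d²: 0, 0, 0, 4, 0, 9, 25; Σd² = 38
ρ = 1 − 6·38/(7·48) = 1 − 228/336 = 0.321

0.321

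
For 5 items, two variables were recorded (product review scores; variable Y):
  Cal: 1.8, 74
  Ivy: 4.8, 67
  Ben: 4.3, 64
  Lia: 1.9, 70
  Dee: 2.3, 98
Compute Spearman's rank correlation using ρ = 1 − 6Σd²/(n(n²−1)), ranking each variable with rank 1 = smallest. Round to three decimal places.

-0.600

Ranks of variable 1: 1, 5, 4, 2, 3
Ranks of variable 2: 4, 2, 1, 3, 5
d = r₁ − r₂: -3, 3, 3, -1, -2
d²: 9, 9, 9, 1, 4; Σd² = 32
ρ = 1 − 6·32/(5·24) = 1 − 192/120 = -0.600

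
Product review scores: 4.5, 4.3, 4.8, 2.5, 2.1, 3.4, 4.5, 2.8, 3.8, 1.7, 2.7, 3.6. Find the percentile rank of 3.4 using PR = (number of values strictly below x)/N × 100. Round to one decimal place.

N = 12.
Strictly below 3.4: 5. Equal to 3.4: 1.
PR = 5/12 × 100 = 41.7

41.7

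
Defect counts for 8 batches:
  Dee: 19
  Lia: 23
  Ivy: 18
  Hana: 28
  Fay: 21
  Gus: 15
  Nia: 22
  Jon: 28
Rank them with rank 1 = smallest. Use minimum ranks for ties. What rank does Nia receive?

5

Sorted (ascending): 15, 18, 19, 21, 22, 23, 28, 28
The 2 values of 28 occupy positions 7–8 → each gets rank 7.
Nia has value 22 → rank 5.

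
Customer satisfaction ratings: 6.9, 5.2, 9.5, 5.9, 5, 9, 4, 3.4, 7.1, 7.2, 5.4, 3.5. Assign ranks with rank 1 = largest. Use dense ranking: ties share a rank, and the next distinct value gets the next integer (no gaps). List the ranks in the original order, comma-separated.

Sorted (descending): 9.5, 9, 7.2, 7.1, 6.9, 5.9, 5.4, 5.2, 5, 4, 3.5, 3.4
No ties — each value takes its position as its rank.

5, 8, 1, 6, 9, 2, 10, 12, 4, 3, 7, 11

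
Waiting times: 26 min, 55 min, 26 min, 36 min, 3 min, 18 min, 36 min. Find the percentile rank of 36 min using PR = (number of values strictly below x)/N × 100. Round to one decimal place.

57.1

N = 7.
Strictly below 36: 4. Equal to 36: 2.
PR = 4/7 × 100 = 57.1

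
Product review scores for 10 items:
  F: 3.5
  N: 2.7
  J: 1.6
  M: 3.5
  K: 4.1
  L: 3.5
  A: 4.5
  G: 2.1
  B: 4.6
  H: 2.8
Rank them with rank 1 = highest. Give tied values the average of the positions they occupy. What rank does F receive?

Sorted (descending): 4.6, 4.5, 4.1, 3.5, 3.5, 3.5, 2.8, 2.7, 2.1, 1.6
The 3 values of 3.5 occupy positions 4–6 → average rank 5.
F has value 3.5 → rank 5.

5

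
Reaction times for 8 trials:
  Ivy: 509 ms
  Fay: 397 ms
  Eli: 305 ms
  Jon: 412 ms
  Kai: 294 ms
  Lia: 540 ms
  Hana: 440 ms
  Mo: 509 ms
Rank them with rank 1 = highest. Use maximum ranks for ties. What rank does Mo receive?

3

Sorted (descending): 540, 509, 509, 440, 412, 397, 305, 294
The 2 values of 509 occupy positions 2–3 → each gets rank 3.
Mo has value 509 ms → rank 3.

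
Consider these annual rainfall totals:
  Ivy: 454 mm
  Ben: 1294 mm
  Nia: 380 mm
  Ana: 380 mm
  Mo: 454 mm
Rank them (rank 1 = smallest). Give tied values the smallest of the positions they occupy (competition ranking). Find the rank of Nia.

Sorted (ascending): 380, 380, 454, 454, 1294
The 2 values of 380 occupy positions 1–2 → each gets rank 1.
The 2 values of 454 occupy positions 3–4 → each gets rank 3.
Nia has value 380 mm → rank 1.

1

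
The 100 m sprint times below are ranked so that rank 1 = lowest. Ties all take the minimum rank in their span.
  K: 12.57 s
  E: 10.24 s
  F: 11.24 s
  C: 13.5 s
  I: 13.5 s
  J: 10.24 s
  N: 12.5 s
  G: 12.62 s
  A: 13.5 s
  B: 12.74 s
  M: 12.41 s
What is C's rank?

9

Sorted (ascending): 10.24, 10.24, 11.24, 12.41, 12.5, 12.57, 12.62, 12.74, 13.5, 13.5, 13.5
The 2 values of 10.24 occupy positions 1–2 → each gets rank 1.
The 3 values of 13.5 occupy positions 9–11 → each gets rank 9.
C has value 13.5 s → rank 9.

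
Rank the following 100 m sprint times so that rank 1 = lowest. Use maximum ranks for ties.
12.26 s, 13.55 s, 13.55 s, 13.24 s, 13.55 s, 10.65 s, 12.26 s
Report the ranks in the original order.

3, 7, 7, 4, 7, 1, 3

Sorted (ascending): 10.65, 12.26, 12.26, 13.24, 13.55, 13.55, 13.55
The 2 values of 12.26 occupy positions 2–3 → each gets rank 3.
The 3 values of 13.55 occupy positions 5–7 → each gets rank 7.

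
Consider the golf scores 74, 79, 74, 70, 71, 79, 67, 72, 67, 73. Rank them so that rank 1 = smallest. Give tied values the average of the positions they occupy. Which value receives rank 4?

Sorted (ascending): 67, 67, 70, 71, 72, 73, 74, 74, 79, 79
The 2 values of 67 occupy positions 1–2 → average rank (1+2)/2 = 1.5.
The 2 values of 74 occupy positions 7–8 → average rank (7+8)/2 = 7.5.
The 2 values of 79 occupy positions 9–10 → average rank (9+10)/2 = 9.5.
Rank 4 → value 71.

71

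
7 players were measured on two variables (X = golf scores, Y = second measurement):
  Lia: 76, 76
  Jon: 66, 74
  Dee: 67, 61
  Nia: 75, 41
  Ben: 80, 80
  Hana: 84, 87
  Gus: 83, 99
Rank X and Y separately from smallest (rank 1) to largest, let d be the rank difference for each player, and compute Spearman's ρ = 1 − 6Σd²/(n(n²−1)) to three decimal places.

Ranks of variable 1: 4, 1, 2, 3, 5, 7, 6
Ranks of variable 2: 4, 3, 2, 1, 5, 6, 7
d = r₁ − r₂: 0, -2, 0, 2, 0, 1, -1
d²: 0, 4, 0, 4, 0, 1, 1; Σd² = 10
ρ = 1 − 6·10/(7·48) = 1 − 60/336 = 0.821

0.821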